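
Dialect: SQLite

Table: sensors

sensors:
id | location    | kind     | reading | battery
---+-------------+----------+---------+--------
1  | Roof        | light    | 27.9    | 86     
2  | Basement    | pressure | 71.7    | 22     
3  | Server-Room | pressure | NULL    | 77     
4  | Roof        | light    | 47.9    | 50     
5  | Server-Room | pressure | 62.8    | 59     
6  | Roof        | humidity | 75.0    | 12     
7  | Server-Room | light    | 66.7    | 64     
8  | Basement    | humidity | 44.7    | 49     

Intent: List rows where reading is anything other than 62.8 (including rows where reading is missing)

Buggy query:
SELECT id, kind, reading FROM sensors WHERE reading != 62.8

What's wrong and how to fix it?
Bug: 'reading != 62.8' is unknown when reading is NULL, so NULL rows are silently excluded

Fix: Add an explicit OR reading IS NULL to include the missing-value rows

Corrected query:
SELECT id, kind, reading FROM sensors WHERE reading != 62.8 OR reading IS NULL

Result:
id | kind     | reading
---+----------+--------
1  | light    | 27.9   
2  | pressure | 71.7   
3  | pressure | NULL   
4  | light    | 47.9   
6  | humidity | 75     
7  | light    | 66.7   
8  | humidity | 44.7   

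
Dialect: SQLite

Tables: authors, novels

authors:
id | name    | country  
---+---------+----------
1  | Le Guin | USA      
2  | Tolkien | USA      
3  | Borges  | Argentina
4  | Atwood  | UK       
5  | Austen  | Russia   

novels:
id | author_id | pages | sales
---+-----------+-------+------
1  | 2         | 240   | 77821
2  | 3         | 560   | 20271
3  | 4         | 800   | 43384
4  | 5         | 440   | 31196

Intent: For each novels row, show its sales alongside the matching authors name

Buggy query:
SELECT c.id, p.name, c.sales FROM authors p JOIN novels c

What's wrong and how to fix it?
Bug: Missing join condition: each novels row is matched to all authors rows instead of just its own

Fix: Add ON c.author_id = p.id to the JOIN

Corrected query:
SELECT c.id, p.name, c.sales FROM authors p JOIN novels c ON c.author_id = p.id

Result:
id | name    | sales
---+---------+------
1  | Tolkien | 77821
2  | Borges  | 20271
3  | Atwood  | 43384
4  | Austen  | 31196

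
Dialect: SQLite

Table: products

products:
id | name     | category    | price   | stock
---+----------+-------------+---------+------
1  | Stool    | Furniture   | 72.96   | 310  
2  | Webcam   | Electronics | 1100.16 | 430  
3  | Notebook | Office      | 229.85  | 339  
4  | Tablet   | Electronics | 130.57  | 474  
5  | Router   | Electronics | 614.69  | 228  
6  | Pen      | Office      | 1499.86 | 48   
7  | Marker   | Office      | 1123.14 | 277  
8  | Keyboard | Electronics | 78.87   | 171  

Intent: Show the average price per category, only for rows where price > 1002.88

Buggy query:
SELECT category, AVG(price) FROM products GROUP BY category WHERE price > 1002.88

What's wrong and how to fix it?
Bug: WHERE cannot follow GROUP BY

Fix: Move the WHERE clause before GROUP BY

Corrected query:
SELECT category, AVG(price) FROM products WHERE price > 1002.88 GROUP BY category

Result:
category    | AVG(price)
------------+-----------
Electronics | 1100.16   
Office      | 1311.5    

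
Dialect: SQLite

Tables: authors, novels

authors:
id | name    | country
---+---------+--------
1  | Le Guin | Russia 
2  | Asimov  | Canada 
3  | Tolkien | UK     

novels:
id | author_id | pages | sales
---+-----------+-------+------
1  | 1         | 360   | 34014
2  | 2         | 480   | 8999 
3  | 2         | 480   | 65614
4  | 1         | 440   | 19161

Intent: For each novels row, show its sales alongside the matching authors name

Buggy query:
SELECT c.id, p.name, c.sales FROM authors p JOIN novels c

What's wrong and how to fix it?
Bug: JOIN with no ON clause produces a cartesian product; every novels row pairs with every authors row

Fix: Specify the join condition linking the foreign key to the parent id

Corrected query:
SELECT c.id, p.name, c.sales FROM authors p JOIN novels c ON c.author_id = p.id

Result:
id | name    | sales
---+---------+------
1  | Le Guin | 34014
2  | Asimov  | 8999 
3  | Asimov  | 65614
4  | Le Guin | 19161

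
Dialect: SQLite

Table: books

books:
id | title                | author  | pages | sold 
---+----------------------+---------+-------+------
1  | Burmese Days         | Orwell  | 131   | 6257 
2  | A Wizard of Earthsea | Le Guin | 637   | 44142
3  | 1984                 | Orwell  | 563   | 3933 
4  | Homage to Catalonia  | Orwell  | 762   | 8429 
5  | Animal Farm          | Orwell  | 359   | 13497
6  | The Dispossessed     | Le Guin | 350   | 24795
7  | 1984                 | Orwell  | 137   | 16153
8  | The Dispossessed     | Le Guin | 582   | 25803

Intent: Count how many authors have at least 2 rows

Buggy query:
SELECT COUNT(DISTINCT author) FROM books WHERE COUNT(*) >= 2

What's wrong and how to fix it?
Bug: WHERE filters individual rows, not groups, so a group-level COUNT is invalid there

Fix: Group first with HAVING COUNT(*) >= 2, then COUNT the resulting groups

Corrected query:
SELECT COUNT(*) FROM (SELECT author FROM books GROUP BY author HAVING COUNT(*) >= 2)

Result:
COUNT(*)
--------
2       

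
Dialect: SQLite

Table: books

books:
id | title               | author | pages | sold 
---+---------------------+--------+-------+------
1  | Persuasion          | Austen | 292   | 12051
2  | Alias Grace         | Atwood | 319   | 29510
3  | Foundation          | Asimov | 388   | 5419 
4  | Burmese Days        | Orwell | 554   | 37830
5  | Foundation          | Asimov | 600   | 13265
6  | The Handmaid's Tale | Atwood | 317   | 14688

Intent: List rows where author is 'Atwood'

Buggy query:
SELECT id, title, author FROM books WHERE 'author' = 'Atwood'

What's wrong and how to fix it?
Bug: Single quotes denote string literals in SQL; the column name is being compared as a constant string

Fix: Reference the column as author without single quotes

Corrected query:
SELECT id, title, author FROM books WHERE author = 'Atwood'

Result:
id | title               | author
---+---------------------+-------
2  | Alias Grace         | Atwood
6  | The Handmaid's Tale | Atwood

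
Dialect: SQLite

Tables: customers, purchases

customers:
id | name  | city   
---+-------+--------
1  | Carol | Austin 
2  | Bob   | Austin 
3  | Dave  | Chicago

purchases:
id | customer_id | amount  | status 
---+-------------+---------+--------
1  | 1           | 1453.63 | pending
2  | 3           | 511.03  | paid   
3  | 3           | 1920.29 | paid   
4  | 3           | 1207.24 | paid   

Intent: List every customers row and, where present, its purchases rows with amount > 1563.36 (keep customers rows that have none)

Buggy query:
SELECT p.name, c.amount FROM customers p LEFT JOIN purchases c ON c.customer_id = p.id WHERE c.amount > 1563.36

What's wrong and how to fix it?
Bug: Filtering c.amount in WHERE discards the NULL rows produced by LEFT JOIN, turning it into an inner join

Fix: Put 'c.amount > 1563.36' in the JOIN's ON clause instead of WHERE

Corrected query:
SELECT p.name, c.amount FROM customers p LEFT JOIN purchases c ON c.customer_id = p.id AND c.amount > 1563.36

Result:
name  | amount 
------+--------
Carol | NULL   
Bob   | NULL   
Dave  | 1920.29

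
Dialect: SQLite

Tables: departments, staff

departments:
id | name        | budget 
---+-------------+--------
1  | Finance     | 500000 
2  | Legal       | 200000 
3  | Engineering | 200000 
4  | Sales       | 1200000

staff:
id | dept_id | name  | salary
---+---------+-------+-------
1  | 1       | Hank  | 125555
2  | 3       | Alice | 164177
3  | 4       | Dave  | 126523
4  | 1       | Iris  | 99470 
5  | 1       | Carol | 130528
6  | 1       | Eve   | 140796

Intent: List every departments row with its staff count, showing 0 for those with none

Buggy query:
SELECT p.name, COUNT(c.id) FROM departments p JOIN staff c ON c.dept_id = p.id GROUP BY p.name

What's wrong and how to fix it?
Bug: INNER JOIN drops departments rows that have no matching staff rows

Fix: Use LEFT JOIN so parents without children still appear (COUNT(c.id) gives 0)

Corrected query:
SELECT p.name, COUNT(c.id) FROM departments p LEFT JOIN staff c ON c.dept_id = p.id GROUP BY p.name

Result:
name        | COUNT(c.id)
------------+------------
Engineering | 1          
Finance     | 4          
Legal       | 0          
Sales       | 1          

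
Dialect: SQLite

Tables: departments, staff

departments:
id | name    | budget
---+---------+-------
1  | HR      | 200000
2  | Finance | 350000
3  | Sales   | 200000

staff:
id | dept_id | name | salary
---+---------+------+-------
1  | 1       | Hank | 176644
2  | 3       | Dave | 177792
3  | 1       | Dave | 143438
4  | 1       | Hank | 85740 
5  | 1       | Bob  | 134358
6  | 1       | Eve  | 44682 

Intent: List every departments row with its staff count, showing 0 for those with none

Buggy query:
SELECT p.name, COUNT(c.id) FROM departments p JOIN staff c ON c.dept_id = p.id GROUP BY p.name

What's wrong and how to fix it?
Bug: INNER JOIN drops departments rows that have no matching staff rows

Fix: Switch to LEFT JOIN to retain unmatched parent rows

Corrected query:
SELECT p.name, COUNT(c.id) FROM departments p LEFT JOIN staff c ON c.dept_id = p.id GROUP BY p.name

Result:
name    | COUNT(c.id)
--------+------------
Finance | 0          
HR      | 5          
Sales   | 1          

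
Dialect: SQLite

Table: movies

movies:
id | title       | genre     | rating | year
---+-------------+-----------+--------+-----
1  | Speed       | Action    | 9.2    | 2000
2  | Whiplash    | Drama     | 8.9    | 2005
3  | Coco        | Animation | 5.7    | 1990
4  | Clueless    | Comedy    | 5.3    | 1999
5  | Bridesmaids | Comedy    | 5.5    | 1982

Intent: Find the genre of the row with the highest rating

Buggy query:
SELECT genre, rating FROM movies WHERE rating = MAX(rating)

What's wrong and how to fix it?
Bug: MAX(rating) is an aggregate and cannot be used directly in WHERE

Fix: Wrap MAX in a scalar subquery so WHERE compares against a single value

Corrected query:
SELECT genre, rating FROM movies WHERE rating = (SELECT MAX(rating) FROM movies)

Result:
genre  | rating
-------+-------
Action | 9.2   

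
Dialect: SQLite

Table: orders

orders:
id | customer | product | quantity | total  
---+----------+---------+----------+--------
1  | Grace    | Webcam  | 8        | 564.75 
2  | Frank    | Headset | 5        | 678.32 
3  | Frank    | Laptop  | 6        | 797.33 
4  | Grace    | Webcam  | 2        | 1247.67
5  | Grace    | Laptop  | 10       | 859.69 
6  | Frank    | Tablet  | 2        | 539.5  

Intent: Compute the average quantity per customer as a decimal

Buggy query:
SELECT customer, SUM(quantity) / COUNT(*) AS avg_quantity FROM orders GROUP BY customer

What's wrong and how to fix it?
Bug: SUM(quantity) and COUNT(*) are both integers; the division truncates the fractional part

Fix: Multiply by 1.0 (or CAST to REAL) to force floating-point division

Corrected query:
SELECT customer, SUM(quantity) * 1.0 / COUNT(*) AS avg_quantity FROM orders GROUP BY customer

Result:
customer | avg_quantity
---------+-------------
Frank    | 4.333333    
Grace    | 6.666667    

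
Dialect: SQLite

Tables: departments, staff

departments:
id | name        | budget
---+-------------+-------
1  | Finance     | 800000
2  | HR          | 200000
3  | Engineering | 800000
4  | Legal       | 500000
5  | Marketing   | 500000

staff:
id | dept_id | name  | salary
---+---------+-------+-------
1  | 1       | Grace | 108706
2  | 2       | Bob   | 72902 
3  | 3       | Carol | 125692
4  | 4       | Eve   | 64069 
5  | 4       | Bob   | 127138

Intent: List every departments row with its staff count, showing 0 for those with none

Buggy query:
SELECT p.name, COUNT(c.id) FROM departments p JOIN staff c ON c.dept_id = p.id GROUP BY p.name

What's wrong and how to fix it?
Bug: INNER JOIN drops departments rows that have no matching staff rows

Fix: Switch to LEFT JOIN to retain unmatched parent rows

Corrected query:
SELECT p.name, COUNT(c.id) FROM departments p LEFT JOIN staff c ON c.dept_id = p.id GROUP BY p.name

Result:
name        | COUNT(c.id)
------------+------------
Engineering | 1          
Finance     | 1          
HR          | 1          
Legal       | 2          
Marketing   | 0          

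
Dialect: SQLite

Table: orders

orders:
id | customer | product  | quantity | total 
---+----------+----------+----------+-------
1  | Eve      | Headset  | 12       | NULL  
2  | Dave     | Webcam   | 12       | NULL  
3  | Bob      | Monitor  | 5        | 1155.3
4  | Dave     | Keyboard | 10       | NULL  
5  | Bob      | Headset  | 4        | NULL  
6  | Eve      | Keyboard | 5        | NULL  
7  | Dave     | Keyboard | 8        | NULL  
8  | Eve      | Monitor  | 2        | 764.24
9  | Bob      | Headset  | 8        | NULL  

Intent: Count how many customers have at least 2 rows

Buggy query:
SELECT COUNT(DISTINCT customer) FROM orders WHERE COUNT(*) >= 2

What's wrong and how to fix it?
Bug: WHERE filters individual rows, not groups, so a group-level COUNT is invalid there

Fix: Group first with HAVING COUNT(*) >= 2, then COUNT the resulting groups

Corrected query:
SELECT COUNT(*) FROM (SELECT customer FROM orders GROUP BY customer HAVING COUNT(*) >= 2)

Result:
COUNT(*)
--------
3       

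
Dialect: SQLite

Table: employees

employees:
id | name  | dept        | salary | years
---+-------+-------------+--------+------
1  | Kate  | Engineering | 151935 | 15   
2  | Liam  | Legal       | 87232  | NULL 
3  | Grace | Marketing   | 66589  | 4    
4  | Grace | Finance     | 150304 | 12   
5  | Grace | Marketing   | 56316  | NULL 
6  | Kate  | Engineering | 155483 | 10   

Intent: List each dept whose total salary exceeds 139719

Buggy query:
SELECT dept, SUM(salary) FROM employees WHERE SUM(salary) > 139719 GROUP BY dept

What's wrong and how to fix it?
Bug: Aggregate functions cannot appear in a WHERE clause

Fix: Move the aggregate condition to a HAVING clause

Corrected query:
SELECT dept, SUM(salary) FROM employees GROUP BY dept HAVING SUM(salary) > 139719

Result:
dept        | SUM(salary)
------------+------------
Engineering | 307418     
Finance     | 150304     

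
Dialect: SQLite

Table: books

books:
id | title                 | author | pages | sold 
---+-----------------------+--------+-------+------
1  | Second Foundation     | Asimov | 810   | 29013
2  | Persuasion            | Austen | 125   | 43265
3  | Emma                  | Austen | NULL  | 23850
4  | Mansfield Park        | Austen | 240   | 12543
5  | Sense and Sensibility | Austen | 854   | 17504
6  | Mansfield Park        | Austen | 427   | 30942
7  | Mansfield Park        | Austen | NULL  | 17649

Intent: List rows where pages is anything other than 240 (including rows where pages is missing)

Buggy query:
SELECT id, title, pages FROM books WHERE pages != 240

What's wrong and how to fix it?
Bug: 'pages != 240' is unknown when pages is NULL, so NULL rows are silently excluded

Fix: Add an explicit OR pages IS NULL to include the missing-value rows

Corrected query:
SELECT id, title, pages FROM books WHERE pages != 240 OR pages IS NULL

Result:
id | title                 | pages
---+-----------------------+------
1  | Second Foundation     | 810  
2  | Persuasion            | 125  
3  | Emma                  | NULL 
5  | Sense and Sensibility | 854  
6  | Mansfield Park        | 427  
7  | Mansfield Park        | NULL 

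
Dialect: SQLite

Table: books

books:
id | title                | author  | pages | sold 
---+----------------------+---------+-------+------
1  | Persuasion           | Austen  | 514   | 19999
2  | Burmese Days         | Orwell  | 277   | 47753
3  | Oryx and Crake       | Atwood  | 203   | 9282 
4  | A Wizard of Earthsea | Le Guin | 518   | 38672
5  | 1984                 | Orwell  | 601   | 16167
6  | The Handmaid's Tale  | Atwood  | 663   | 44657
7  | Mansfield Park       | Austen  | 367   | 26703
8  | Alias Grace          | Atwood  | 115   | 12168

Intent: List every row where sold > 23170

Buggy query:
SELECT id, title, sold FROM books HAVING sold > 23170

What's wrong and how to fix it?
Bug: This is a non-aggregate query (no GROUP BY, no aggregates), so in SQLite the HAVING clause is invalid here; a row-level condition belongs in WHERE

Fix: Use WHERE for row-level filtering

Corrected query:
SELECT id, title, sold FROM books WHERE sold > 23170

Result:
id | title                | sold 
---+----------------------+------
2  | Burmese Days         | 47753
4  | A Wizard of Earthsea | 38672
6  | The Handmaid's Tale  | 44657
7  | Mansfield Park       | 26703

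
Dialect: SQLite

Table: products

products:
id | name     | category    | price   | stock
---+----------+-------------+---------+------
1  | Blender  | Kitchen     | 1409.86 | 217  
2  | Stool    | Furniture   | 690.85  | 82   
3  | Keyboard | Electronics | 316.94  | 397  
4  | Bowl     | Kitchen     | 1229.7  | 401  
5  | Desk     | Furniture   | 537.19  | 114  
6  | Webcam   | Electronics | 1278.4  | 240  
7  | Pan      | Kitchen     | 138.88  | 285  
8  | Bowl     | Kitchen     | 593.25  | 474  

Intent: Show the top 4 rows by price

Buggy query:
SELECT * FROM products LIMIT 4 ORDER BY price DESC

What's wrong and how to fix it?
Bug: LIMIT must come after ORDER BY

Fix: Swap the clauses: ORDER BY first, then LIMIT

Corrected query:
SELECT * FROM products ORDER BY price DESC LIMIT 4

Result:
id | name    | category    | price   | stock
---+---------+-------------+---------+------
1  | Blender | Kitchen     | 1409.86 | 217  
6  | Webcam  | Electronics | 1278.4  | 240  
4  | Bowl    | Kitchen     | 1229.7  | 401  
2  | Stool   | Furniture   | 690.85  | 82   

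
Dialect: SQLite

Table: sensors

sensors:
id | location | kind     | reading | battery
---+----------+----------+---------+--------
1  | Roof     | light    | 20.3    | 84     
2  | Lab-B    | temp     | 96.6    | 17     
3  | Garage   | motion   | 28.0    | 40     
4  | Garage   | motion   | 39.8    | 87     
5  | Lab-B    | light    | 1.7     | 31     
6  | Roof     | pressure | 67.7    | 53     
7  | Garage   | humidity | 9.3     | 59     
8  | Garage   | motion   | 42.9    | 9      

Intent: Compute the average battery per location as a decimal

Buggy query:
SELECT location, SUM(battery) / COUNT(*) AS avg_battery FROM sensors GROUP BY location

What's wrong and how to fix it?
Bug: Both operands are integers, so '/' performs integer division and truncates

Fix: Cast one side to REAL so the division keeps the fractional part

Corrected query:
SELECT location, SUM(battery) * 1.0 / COUNT(*) AS avg_battery FROM sensors GROUP BY location

Result:
location | avg_battery
---------+------------
Garage   | 48.75      
Lab-B    | 24         
Roof     | 68.5       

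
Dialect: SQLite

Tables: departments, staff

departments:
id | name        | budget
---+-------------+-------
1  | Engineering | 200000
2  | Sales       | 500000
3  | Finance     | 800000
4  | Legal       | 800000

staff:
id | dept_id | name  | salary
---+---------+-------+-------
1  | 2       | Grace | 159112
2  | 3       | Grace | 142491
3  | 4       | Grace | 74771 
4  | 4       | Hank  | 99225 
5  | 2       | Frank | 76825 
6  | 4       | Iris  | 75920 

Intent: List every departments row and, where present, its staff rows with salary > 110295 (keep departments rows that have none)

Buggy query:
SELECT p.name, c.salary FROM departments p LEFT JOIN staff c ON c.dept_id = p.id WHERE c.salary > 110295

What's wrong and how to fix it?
Bug: Filtering c.salary in WHERE discards the NULL rows produced by LEFT JOIN, turning it into an inner join

Fix: Put 'c.salary > 110295' in the JOIN's ON clause instead of WHERE

Corrected query:
SELECT p.name, c.salary FROM departments p LEFT JOIN staff c ON c.dept_id = p.id AND c.salary > 110295

Result:
name        | salary
------------+-------
Engineering | NULL  
Sales       | 159112
Finance     | 142491
Legal       | NULL  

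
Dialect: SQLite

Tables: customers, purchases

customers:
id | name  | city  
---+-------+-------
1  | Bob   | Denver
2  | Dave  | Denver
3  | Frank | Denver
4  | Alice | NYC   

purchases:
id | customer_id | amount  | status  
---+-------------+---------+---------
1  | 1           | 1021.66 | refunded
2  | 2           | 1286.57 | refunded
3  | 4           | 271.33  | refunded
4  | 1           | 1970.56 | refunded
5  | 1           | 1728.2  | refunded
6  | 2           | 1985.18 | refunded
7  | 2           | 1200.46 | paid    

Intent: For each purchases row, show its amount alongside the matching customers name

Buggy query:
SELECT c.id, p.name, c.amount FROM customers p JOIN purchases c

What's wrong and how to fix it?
Bug: Missing join condition: each purchases row is matched to all customers rows instead of just its own

Fix: Add ON c.customer_id = p.id to the JOIN

Corrected query:
SELECT c.id, p.name, c.amount FROM customers p JOIN purchases c ON c.customer_id = p.id

Result:
id | name  | amount 
---+-------+--------
1  | Bob   | 1021.66
2  | Dave  | 1286.57
3  | Alice | 271.33 
4  | Bob   | 1970.56
5  | Bob   | 1728.2 
6  | Dave  | 1985.18
7  | Dave  | 1200.46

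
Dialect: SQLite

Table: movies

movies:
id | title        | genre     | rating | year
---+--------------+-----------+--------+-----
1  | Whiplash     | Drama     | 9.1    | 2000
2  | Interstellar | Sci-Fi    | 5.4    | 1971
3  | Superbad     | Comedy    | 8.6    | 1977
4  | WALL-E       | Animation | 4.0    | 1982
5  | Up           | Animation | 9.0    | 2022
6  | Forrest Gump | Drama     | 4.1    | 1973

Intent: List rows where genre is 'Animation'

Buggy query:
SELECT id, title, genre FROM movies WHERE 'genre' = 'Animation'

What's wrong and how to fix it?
Bug: Single quotes denote string literals in SQL; the column name is being compared as a constant string

Fix: Reference the column as genre without single quotes

Corrected query:
SELECT id, title, genre FROM movies WHERE genre = 'Animation'

Result:
id | title  | genre    
---+--------+----------
4  | WALL-E | Animation
5  | Up     | Animation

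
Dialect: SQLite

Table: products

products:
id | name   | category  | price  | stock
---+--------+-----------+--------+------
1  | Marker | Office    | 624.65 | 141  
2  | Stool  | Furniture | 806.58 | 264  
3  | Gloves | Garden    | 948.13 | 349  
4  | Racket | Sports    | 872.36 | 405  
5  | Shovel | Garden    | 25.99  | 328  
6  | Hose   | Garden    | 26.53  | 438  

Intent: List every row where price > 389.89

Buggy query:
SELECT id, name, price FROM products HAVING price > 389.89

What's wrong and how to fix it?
Bug: This is a non-aggregate query (no GROUP BY, no aggregates), so in SQLite the HAVING clause is invalid here; a row-level condition belongs in WHERE

Fix: Replace HAVING with WHERE since the condition applies to individual rows

Corrected query:
SELECT id, name, price FROM products WHERE price > 389.89

Result:
id | name   | price 
---+--------+-------
1  | Marker | 624.65
2  | Stool  | 806.58
3  | Gloves | 948.13
4  | Racket | 872.36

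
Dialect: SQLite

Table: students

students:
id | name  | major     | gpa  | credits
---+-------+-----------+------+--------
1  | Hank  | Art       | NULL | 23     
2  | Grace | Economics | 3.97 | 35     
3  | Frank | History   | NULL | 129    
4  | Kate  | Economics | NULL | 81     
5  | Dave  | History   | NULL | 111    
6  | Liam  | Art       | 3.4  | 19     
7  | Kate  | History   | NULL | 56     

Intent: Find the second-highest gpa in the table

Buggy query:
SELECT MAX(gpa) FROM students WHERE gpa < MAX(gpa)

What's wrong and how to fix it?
Bug: The inner MAX is an aggregate inside WHERE, which is not allowed

Fix: Put the inner MAX in a scalar subquery

Corrected query:
SELECT MAX(gpa) FROM students WHERE gpa < (SELECT MAX(gpa) FROM students)

Result:
MAX(gpa)
--------
3.4     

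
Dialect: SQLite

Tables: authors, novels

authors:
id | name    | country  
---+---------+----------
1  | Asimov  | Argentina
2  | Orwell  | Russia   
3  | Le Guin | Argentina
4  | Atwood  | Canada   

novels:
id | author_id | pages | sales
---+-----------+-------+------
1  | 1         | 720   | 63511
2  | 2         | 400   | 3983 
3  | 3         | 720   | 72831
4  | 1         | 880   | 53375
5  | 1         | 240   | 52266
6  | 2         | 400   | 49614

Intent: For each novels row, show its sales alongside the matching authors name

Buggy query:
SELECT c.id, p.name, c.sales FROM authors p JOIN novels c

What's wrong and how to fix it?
Bug: Missing join condition: each novels row is matched to all authors rows instead of just its own

Fix: Add ON c.author_id = p.id to the JOIN

Corrected query:
SELECT c.id, p.name, c.sales FROM authors p JOIN novels c ON c.author_id = p.id

Result:
id | name    | sales
---+---------+------
1  | Asimov  | 63511
2  | Orwell  | 3983 
3  | Le Guin | 72831
4  | Asimov  | 53375
5  | Asimov  | 52266
6  | Orwell  | 49614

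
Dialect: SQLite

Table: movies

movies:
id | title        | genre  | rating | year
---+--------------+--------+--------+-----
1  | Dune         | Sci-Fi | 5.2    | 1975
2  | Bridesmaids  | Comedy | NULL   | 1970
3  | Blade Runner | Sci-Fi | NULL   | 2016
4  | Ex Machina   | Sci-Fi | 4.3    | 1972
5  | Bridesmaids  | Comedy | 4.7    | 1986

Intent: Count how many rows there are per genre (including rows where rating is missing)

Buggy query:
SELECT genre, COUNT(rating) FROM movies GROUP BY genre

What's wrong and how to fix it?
Bug: COUNT(column) counts non-NULL values only; rows with NULL rating aren't counted

Fix: Replace COUNT(rating) with COUNT(*)

Corrected query:
SELECT genre, COUNT(*) FROM movies GROUP BY genre

Result:
genre  | COUNT(*)
-------+---------
Comedy | 2       
Sci-Fi | 3       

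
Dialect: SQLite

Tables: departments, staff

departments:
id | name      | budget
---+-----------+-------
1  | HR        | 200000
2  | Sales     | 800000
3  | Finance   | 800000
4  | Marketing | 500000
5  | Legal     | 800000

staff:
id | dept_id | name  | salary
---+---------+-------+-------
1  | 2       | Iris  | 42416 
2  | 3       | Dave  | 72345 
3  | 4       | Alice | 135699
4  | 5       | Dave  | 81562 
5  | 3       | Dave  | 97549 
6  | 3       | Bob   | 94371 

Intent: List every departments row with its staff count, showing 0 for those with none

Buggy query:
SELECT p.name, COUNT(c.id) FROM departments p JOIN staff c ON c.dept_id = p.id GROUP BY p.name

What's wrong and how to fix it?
Bug: INNER JOIN drops departments rows that have no matching staff rows

Fix: Switch to LEFT JOIN to retain unmatched parent rows

Corrected query:
SELECT p.name, COUNT(c.id) FROM departments p LEFT JOIN staff c ON c.dept_id = p.id GROUP BY p.name

Result:
name      | COUNT(c.id)
----------+------------
Finance   | 3          
HR        | 0          
Legal     | 1          
Marketing | 1          
Sales     | 1          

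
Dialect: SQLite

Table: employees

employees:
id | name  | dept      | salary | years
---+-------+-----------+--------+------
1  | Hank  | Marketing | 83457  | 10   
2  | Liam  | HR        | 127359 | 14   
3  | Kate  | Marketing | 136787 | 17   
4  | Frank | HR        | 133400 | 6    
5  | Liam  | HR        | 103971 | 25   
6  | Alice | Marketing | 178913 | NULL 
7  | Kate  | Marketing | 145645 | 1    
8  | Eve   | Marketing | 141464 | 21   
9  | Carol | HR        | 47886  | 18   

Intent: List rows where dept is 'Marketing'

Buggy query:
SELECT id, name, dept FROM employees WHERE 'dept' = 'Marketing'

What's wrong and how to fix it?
Bug: 'dept' in single quotes is a string literal, not the column; the comparison is literal-vs-literal and never true

Fix: Remove the quotes around the column name (or use double quotes for an identifier)

Corrected query:
SELECT id, name, dept FROM employees WHERE dept = 'Marketing'

Result:
id | name  | dept     
---+-------+----------
1  | Hank  | Marketing
3  | Kate  | Marketing
6  | Alice | Marketing
7  | Kate  | Marketing
8  | Eve   | Marketing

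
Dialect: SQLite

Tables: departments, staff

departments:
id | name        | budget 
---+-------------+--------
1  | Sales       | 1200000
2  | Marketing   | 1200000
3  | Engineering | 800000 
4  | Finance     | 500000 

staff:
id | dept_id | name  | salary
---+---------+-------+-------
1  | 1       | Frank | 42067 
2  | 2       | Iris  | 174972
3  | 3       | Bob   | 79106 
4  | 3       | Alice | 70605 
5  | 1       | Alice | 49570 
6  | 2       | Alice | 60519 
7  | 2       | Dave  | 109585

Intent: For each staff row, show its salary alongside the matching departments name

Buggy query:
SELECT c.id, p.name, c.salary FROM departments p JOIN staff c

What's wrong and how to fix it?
Bug: Missing join condition: each staff row is matched to all departments rows instead of just its own

Fix: Add ON c.dept_id = p.id to the JOIN

Corrected query:
SELECT c.id, p.name, c.salary FROM departments p JOIN staff c ON c.dept_id = p.id

Result:
id | name        | salary
---+-------------+-------
1  | Sales       | 42067 
2  | Marketing   | 174972
3  | Engineering | 79106 
4  | Engineering | 70605 
5  | Sales       | 49570 
6  | Marketing   | 60519 
7  | Marketing   | 109585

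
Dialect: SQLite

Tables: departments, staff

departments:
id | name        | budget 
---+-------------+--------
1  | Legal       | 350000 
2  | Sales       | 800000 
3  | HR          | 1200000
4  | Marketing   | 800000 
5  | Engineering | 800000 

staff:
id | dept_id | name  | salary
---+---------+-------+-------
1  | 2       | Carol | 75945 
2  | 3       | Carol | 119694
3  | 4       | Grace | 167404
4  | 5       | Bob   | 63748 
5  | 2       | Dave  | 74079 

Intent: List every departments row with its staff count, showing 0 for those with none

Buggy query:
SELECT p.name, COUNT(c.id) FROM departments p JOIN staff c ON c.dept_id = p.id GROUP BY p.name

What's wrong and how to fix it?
Bug: An inner join excludes parents with zero children

Fix: Use LEFT JOIN so parents without children still appear (COUNT(c.id) gives 0)

Corrected query:
SELECT p.name, COUNT(c.id) FROM departments p LEFT JOIN staff c ON c.dept_id = p.id GROUP BY p.name

Result:
name        | COUNT(c.id)
------------+------------
Engineering | 1          
HR          | 1          
Legal       | 0          
Marketing   | 1          
Sales       | 2          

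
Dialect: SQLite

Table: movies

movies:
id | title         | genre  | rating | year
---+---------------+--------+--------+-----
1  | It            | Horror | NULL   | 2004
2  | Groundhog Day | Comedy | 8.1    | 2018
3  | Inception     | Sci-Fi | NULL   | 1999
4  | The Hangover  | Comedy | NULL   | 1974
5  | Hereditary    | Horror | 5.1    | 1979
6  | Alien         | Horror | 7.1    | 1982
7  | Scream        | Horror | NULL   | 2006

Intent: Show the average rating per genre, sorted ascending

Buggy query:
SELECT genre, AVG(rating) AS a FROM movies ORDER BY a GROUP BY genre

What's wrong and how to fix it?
Bug: GROUP BY must precede ORDER BY

Fix: Move ORDER BY to the end, after GROUP BY

Corrected query:
SELECT genre, AVG(rating) AS a FROM movies GROUP BY genre ORDER BY a

Result:
genre  | a   
-------+-----
Sci-Fi | NULL
Horror | 6.1 
Comedy | 8.1 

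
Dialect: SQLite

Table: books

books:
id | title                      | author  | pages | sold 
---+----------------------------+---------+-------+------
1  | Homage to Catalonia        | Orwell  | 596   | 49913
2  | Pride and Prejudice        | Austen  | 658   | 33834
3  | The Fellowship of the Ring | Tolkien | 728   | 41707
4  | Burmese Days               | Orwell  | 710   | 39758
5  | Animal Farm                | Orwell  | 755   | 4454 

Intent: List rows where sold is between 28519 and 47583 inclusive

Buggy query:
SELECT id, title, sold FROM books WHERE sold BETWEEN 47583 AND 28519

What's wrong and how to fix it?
Bug: The bounds are reversed; BETWEEN a AND b requires a <= b to match anything

Fix: Write BETWEEN 28519 AND 47583

Corrected query:
SELECT id, title, sold FROM books WHERE sold BETWEEN 28519 AND 47583

Result:
id | title                      | sold 
---+----------------------------+------
2  | Pride and Prejudice        | 33834
3  | The Fellowship of the Ring | 41707
4  | Burmese Days               | 39758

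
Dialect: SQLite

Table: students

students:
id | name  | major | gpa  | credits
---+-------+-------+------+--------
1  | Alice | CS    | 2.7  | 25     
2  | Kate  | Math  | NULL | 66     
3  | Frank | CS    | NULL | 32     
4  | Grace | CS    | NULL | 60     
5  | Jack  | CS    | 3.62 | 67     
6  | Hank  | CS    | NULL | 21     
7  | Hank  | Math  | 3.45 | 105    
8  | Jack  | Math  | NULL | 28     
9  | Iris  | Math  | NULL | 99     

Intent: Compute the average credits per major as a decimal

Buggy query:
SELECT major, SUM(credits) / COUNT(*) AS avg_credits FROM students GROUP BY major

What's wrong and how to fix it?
Bug: Both operands are integers, so '/' performs integer division and truncates

Fix: Multiply by 1.0 (or CAST to REAL) to force floating-point division

Corrected query:
SELECT major, SUM(credits) * 1.0 / COUNT(*) AS avg_credits FROM students GROUP BY major

Result:
major | avg_credits
------+------------
CS    | 41         
Math  | 74.5       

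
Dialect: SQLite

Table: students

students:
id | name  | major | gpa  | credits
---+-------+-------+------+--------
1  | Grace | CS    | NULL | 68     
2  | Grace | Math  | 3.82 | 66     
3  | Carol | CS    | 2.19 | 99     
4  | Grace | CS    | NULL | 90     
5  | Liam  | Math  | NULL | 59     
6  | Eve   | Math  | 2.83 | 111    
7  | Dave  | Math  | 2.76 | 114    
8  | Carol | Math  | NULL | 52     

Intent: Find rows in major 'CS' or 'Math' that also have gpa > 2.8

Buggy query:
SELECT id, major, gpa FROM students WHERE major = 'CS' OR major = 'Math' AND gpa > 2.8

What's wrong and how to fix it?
Bug: Without parentheses, AND is evaluated before OR, so the gpa filter only applies to the 'Math' branch

Fix: Group the OR with parentheses (or use IN), then AND the threshold

Corrected query:
SELECT id, major, gpa FROM students WHERE (major = 'CS' OR major = 'Math') AND gpa > 2.8

Result:
id | major | gpa 
---+-------+-----
2  | Math  | 3.82
6  | Math  | 2.83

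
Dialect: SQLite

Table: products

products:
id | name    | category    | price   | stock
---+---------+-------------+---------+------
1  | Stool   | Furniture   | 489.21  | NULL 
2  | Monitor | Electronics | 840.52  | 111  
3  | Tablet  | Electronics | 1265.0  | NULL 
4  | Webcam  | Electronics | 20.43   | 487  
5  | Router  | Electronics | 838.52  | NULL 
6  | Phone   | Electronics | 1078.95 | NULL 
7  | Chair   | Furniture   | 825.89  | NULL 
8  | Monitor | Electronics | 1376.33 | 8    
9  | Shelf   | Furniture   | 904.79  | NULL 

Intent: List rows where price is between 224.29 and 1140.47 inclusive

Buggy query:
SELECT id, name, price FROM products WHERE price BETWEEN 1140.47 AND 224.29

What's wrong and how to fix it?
Bug: The bounds are reversed; BETWEEN a AND b requires a <= b to match anything

Fix: Write BETWEEN 224.29 AND 1140.47

Corrected query:
SELECT id, name, price FROM products WHERE price BETWEEN 224.29 AND 1140.47

Result:
id | name    | price  
---+---------+--------
1  | Stool   | 489.21 
2  | Monitor | 840.52 
5  | Router  | 838.52 
6  | Phone   | 1078.95
7  | Chair   | 825.89 
9  | Shelf   | 904.79 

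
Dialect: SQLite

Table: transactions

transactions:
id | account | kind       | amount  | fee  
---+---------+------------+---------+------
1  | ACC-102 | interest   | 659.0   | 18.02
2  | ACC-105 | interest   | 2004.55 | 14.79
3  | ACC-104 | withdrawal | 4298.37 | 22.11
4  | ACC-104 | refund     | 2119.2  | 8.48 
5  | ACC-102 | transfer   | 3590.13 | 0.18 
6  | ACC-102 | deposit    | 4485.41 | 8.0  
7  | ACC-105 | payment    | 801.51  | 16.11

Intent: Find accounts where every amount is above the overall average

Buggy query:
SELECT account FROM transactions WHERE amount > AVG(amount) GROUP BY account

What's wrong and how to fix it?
Bug: WHERE evaluates per row before aggregation, so AVG() is unavailable

Fix: Use a subquery for AVG and a HAVING MIN(...) filter so the condition holds for every row in the group

Corrected query:
SELECT account FROM transactions GROUP BY account HAVING MIN(amount) > (SELECT AVG(amount) FROM transactions)

Result:
(no rows)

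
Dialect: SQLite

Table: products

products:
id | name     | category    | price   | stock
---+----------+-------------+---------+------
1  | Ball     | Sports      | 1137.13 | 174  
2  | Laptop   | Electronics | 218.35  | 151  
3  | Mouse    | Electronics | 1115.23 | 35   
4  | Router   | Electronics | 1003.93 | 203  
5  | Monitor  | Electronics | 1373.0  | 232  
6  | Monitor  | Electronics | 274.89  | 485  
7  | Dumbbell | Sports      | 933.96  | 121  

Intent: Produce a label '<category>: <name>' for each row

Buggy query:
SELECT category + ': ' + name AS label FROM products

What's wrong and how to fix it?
Bug: SQLite uses || for string concatenation; + coerces text to numbers (yielding 0)

Fix: Replace + with || to concatenate text

Corrected query:
SELECT category || ': ' || name AS label FROM products

Result:
label               
--------------------
Sports: Ball        
Electronics: Laptop 
Electronics: Mouse  
Electronics: Router 
Electronics: Monitor
Electronics: Monitor
Sports: Dumbbell    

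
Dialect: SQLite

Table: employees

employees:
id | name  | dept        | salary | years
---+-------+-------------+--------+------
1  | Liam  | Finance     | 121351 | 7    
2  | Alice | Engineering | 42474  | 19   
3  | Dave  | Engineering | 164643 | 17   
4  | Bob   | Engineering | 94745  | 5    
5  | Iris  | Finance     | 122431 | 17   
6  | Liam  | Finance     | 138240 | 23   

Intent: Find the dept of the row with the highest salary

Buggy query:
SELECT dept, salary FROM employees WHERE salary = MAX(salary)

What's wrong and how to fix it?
Bug: WHERE is evaluated per row; an aggregate over the whole table isn't defined there

Fix: Wrap MAX in a scalar subquery so WHERE compares against a single value

Corrected query:
SELECT dept, salary FROM employees WHERE salary = (SELECT MAX(salary) FROM employees)

Result:
dept        | salary
------------+-------
Engineering | 164643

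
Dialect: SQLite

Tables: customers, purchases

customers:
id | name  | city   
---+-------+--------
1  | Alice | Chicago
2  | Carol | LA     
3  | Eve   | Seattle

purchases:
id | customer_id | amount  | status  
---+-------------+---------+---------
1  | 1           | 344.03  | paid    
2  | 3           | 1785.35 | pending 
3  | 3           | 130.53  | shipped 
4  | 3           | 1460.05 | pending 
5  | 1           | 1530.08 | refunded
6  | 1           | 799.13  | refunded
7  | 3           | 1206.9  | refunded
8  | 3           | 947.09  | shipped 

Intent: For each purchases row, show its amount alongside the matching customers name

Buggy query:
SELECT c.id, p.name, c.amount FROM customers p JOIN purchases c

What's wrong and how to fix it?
Bug: JOIN with no ON clause produces a cartesian product; every purchases row pairs with every customers row

Fix: Specify the join condition linking the foreign key to the parent id

Corrected query:
SELECT c.id, p.name, c.amount FROM customers p JOIN purchases c ON c.customer_id = p.id

Result:
id | name  | amount 
---+-------+--------
1  | Alice | 344.03 
2  | Eve   | 1785.35
3  | Eve   | 130.53 
4  | Eve   | 1460.05
5  | Alice | 1530.08
6  | Alice | 799.13 
7  | Eve   | 1206.9 
8  | Eve   | 947.09 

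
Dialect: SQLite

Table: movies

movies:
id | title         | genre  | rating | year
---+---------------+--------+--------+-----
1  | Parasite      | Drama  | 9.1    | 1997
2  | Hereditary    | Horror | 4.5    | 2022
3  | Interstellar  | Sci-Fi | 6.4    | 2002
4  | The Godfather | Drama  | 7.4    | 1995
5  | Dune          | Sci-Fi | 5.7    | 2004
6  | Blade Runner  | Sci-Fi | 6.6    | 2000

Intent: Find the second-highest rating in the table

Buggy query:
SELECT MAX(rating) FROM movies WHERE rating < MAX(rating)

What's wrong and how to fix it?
Bug: The inner MAX is an aggregate inside WHERE, which is not allowed

Fix: Put the inner MAX in a scalar subquery

Corrected query:
SELECT MAX(rating) FROM movies WHERE rating < (SELECT MAX(rating) FROM movies)

Result:
MAX(rating)
-----------
7.4        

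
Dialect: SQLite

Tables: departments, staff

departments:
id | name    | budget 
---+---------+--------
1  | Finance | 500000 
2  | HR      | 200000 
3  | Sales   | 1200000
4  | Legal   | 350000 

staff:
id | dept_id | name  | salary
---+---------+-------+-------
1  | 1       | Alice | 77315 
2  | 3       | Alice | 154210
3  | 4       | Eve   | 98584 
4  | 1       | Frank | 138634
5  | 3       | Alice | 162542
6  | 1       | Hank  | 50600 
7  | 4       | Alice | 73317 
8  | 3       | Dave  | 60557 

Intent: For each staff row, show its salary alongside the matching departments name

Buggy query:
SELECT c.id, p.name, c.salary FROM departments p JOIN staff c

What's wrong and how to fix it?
Bug: Missing join condition: each staff row is matched to all departments rows instead of just its own

Fix: Specify the join condition linking the foreign key to the parent id

Corrected query:
SELECT c.id, p.name, c.salary FROM departments p JOIN staff c ON c.dept_id = p.id

Result:
id | name    | salary
---+---------+-------
1  | Finance | 77315 
2  | Sales   | 154210
3  | Legal   | 98584 
4  | Finance | 138634
5  | Sales   | 162542
6  | Finance | 50600 
7  | Legal   | 73317 
8  | Sales   | 60557 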